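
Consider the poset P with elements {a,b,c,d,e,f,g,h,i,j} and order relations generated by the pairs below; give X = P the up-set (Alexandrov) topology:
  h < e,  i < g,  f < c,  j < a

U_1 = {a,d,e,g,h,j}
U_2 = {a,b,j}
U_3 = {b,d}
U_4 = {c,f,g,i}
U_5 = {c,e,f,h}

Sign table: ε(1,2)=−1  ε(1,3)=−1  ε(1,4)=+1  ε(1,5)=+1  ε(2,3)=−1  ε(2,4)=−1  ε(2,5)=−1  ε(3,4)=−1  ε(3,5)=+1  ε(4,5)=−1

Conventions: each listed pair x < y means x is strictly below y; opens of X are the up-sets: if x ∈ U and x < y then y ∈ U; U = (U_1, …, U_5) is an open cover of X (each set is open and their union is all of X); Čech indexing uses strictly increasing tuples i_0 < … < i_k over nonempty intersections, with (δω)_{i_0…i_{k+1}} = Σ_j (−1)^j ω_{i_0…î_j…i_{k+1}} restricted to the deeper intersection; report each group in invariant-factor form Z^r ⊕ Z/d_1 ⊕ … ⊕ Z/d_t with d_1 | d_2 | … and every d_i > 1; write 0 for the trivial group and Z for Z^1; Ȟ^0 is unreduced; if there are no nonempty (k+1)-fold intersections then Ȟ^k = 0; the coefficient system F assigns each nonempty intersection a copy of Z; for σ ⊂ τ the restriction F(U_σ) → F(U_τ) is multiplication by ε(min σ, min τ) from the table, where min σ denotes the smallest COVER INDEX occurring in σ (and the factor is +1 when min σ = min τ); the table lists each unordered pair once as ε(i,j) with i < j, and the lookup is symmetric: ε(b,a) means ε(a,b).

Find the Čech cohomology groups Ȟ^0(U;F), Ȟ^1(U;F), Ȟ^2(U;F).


nerve simplices:
  U12={a,j} U13={d} U14={g} U15={e,h} U23={b} U45={c,f}
C dims 5,6; δ0: rk 5, SNF 1^4·2
degree 0: 5−5−0 = 0 → Ȟ^0 ≅ 0
degree 1: 6−0−5 = 1 plus torsion [2] → Ȟ^1 ≅ Z ⊕ Z/2
degree 2: 0−0−0 = 0 → Ȟ^2 ≅ 0

Ȟ^0 = 0, Ȟ^1 = Z ⊕ Z/2 and Ȟ^2 = 0


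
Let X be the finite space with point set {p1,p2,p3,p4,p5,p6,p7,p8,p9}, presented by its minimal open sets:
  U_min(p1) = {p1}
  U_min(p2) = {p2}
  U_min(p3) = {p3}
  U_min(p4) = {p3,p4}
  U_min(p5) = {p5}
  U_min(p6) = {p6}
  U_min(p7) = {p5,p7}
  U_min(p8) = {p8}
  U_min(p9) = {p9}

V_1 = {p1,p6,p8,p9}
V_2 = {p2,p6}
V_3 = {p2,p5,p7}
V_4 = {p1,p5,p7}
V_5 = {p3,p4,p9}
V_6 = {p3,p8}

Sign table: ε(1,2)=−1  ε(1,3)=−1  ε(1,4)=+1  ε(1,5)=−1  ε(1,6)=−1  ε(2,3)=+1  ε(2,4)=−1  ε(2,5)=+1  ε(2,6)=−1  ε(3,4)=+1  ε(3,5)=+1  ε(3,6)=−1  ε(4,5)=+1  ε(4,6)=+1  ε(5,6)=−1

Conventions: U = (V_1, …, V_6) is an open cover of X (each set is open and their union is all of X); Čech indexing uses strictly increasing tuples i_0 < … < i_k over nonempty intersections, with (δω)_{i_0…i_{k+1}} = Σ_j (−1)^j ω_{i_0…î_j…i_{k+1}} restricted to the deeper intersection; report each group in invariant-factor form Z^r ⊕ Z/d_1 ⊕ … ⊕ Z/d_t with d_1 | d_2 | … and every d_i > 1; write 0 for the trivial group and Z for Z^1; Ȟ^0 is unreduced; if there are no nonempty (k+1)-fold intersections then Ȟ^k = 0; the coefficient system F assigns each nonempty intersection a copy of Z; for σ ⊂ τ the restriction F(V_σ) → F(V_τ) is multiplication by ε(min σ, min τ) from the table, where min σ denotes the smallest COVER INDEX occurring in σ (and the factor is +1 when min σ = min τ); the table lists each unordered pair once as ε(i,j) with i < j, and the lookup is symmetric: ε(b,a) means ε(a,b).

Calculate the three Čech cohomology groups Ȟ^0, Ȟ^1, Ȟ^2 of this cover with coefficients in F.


Ȟ^0(U;F) ≅ 0, Ȟ^1(U;F) ≅ Z ⊕ Z/2 and Ȟ^2(U;F) ≅ 0

intersection data:
  V12={p6} V14={p1} V15={p9} V16={p8} V23={p2} V34={p5,p7} V56={p3}
C dims 6,7; δ0: rk 6, SNF 1^5·2
Ȟ^0 = (6 − 6) − 0 = 0, so Ȟ^0 ≅ 0
Ȟ^1 = (7 − 0) − 6 = 1 plus torsion [2], so Ȟ^1 ≅ Z ⊕ Z/2
Ȟ^2 = (0 − 0) − 0 = 0, so Ȟ^2 ≅ 0


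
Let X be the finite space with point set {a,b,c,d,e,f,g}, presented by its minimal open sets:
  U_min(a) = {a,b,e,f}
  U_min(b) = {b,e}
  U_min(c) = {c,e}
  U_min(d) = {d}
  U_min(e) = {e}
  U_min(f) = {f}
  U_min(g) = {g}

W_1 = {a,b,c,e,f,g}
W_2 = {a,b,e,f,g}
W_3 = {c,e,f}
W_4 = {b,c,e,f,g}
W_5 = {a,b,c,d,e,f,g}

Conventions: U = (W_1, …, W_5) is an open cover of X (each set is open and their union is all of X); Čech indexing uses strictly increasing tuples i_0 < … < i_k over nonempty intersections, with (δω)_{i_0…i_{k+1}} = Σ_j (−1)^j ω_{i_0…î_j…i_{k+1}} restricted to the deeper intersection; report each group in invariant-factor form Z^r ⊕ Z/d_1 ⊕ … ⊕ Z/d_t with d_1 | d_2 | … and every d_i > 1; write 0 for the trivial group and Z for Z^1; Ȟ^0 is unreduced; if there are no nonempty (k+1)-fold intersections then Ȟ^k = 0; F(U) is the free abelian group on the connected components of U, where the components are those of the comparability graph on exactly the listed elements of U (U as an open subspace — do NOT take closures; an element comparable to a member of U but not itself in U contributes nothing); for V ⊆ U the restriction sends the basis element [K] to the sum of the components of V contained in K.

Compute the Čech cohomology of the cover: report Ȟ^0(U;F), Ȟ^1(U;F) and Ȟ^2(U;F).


Ȟ^0 ≅ Z^3, Ȟ^1 ≅ 0 and Ȟ^2 ≅ 0

intersection data:
  W12={a,b,e,f,g} W13={c,e,f} W14={b,c,e,f,g} W15={a,b,c,e,f,g} W23={e,f} W24={b,e,f,g} W25={a,b,e,f,g} W34={c,e,f} W35={c,e,f} W45={b,c,e,f,g}
  W123={e,f} W124={b,e,f,g} W125={a,b,e,f,g} W134={c,e,f} W135={c,e,f} W145={b,c,e,f,g} W234={e,f} W235={e,f} W245={b,e,f,g} W345={c,e,f}
  W1234={e,f} W1235={e,f} W1245={b,e,f,g} W1345={c,e,f} W2345={e,f}
  W12345={e,f}
components per intersection:
  W1: {a,b,c,e,f} {g}
  W2: {a,b,e,f} {g}
  W3: {c,e} {f}
  W4: {b,c,e} {f} {g}
  W5: {a,b,c,e,f} {d} {g}
  W12: {a,b,e,f} {g}
  W13: {c,e} {f}
  W14: {b,c,e} {f} {g}
  W15: {a,b,c,e,f} {g}
  W23: {e} {f}
  W24: {b,e} {f} {g}
  W25: {a,b,e,f} {g}
  W34: {c,e} {f}
  W35: {c,e} {f}
  W45: {b,c,e} {f} {g}
  W123: {e} {f}
  W124: {b,e} {f} {g}
  W125: {a,b,e,f} {g}
  W134: {c,e} {f}
  W135: {c,e} {f}
  W145: {b,c,e} {f} {g}
  W234: {e} {f}
  W235: {e} {f}
  W245: {b,e} {f} {g}
  W345: {c,e} {f}
  W1234: {e} {f}
  W1235: {e} {f}
  W1245: {b,e} {f} {g}
  W1345: {c,e} {f}
  W2345: {e} {f}
  W12345: {e} {f}
C dims 12,23,23,11; δ0: rk 9, SNF 1^9; δ1: rk 14, SNF 1^14; δ2: rk 9, SNF 1^9
Ȟ^0 = (12 − 9) − 0 = 3, so Ȟ^0 ≅ Z^3
Ȟ^1 = (23 − 14) − 9 = 0, so Ȟ^1 ≅ 0
Ȟ^2 = (23 − 9) − 14 = 0, so Ȟ^2 ≅ 0


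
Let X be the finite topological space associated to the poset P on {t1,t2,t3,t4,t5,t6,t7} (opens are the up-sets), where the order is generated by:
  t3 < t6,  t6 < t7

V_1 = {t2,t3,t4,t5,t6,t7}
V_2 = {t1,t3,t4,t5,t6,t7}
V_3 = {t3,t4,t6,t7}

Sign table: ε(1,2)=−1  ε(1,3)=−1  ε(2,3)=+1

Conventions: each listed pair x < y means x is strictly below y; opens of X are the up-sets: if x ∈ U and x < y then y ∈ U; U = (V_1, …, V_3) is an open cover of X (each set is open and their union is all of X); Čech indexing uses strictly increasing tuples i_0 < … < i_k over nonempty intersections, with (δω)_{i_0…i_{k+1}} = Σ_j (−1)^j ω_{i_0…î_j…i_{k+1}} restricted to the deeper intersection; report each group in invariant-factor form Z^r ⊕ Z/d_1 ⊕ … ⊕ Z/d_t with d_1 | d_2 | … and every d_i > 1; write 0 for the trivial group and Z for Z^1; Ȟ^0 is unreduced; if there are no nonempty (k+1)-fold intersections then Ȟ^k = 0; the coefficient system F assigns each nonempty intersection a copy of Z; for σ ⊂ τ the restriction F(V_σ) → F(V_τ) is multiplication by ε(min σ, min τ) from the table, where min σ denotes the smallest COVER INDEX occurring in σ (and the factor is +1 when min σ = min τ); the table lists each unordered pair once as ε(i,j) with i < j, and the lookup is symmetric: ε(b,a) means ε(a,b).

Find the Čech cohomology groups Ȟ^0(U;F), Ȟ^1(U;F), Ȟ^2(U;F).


Ȟ^0 = Z; Ȟ^1 = 0; Ȟ^2 = 0

nerve simplices:
  V12={t3,t4,t5,t6,t7} V13={t3,t4,t6,t7} V23={t3,t4,t6,t7}
  V123={t3,t4,t6,t7}
C dims 3,3,1; δ0: rk 2, SNF 1^2; δ1: rk 1, SNF 1^1
degree 0: 3−2−0 = 1 → Ȟ^0 ≅ Z
degree 1: 3−1−2 = 0 → Ȟ^1 ≅ 0
degree 2: 1−0−1 = 0 → Ȟ^2 ≅ 0


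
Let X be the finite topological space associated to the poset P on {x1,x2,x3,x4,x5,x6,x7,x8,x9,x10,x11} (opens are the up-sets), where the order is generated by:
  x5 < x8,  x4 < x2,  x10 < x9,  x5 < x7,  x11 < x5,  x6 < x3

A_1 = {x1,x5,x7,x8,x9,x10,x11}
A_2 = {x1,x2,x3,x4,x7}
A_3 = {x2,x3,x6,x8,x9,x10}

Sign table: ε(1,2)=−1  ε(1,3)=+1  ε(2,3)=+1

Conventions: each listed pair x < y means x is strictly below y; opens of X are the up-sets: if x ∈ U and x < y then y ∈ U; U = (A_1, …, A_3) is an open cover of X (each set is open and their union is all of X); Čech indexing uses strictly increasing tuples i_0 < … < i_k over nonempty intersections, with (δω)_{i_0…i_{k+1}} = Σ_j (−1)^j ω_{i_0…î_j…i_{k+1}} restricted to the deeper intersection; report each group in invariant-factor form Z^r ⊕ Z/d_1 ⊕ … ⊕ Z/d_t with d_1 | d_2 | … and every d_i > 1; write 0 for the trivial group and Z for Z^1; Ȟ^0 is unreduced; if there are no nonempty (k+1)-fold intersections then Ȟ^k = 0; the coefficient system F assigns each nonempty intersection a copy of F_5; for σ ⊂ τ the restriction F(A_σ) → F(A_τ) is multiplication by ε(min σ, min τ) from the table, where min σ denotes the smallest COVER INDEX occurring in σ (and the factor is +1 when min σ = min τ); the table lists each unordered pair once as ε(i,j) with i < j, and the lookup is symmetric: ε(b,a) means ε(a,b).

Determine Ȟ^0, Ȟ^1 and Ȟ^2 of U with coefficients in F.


Ȟ^0 = 0, Ȟ^1 = 0, Ȟ^2 = 0

cover nerve:
  A12={x1,x7} A13={x8,x9,x10} A23={x2,x3}
C dims 3,3; δ0: rk_F5 3
Ȟ^0: (3−3)−0=0 ⇒ 0
Ȟ^1: (3−0)−3=0 ⇒ 0
Ȟ^2: (0−0)−0=0 ⇒ 0


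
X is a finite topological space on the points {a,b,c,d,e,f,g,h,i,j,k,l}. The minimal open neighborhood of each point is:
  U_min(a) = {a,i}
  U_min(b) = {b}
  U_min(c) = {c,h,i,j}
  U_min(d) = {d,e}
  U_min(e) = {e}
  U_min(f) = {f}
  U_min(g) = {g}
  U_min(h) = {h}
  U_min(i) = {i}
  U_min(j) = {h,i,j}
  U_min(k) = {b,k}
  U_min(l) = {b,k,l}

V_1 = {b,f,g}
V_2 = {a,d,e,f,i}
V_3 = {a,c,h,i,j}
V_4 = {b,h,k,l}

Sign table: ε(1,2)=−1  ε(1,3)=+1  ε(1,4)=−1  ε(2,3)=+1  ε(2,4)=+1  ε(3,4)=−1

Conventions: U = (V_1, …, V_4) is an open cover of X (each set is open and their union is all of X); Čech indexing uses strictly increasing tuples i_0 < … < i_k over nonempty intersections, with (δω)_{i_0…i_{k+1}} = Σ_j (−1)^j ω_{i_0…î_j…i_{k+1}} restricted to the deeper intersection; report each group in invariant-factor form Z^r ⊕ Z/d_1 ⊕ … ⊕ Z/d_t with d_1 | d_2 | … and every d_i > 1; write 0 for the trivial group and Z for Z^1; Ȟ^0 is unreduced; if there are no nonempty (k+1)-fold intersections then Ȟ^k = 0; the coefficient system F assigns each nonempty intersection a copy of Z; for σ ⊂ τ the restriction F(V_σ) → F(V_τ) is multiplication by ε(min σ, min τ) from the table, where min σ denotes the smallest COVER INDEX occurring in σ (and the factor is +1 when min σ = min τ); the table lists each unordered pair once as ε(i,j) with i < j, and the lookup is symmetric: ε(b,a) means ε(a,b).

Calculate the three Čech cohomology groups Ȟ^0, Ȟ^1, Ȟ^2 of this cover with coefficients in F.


Ȟ^0 = 0, Ȟ^1 = Z/2 and Ȟ^2 = 0

intersection data:
  V12={f} V14={b} V23={a,i} V34={h}
C dims 4,4; δ0: rk 4, SNF 1^3·2
Ȟ^0 = (4 − 4) − 0 = 0, so Ȟ^0 ≅ 0
Ȟ^1 = (4 − 0) − 4 = 0 plus torsion [2], so Ȟ^1 ≅ Z/2
Ȟ^2 = (0 − 0) − 0 = 0, so Ȟ^2 ≅ 0


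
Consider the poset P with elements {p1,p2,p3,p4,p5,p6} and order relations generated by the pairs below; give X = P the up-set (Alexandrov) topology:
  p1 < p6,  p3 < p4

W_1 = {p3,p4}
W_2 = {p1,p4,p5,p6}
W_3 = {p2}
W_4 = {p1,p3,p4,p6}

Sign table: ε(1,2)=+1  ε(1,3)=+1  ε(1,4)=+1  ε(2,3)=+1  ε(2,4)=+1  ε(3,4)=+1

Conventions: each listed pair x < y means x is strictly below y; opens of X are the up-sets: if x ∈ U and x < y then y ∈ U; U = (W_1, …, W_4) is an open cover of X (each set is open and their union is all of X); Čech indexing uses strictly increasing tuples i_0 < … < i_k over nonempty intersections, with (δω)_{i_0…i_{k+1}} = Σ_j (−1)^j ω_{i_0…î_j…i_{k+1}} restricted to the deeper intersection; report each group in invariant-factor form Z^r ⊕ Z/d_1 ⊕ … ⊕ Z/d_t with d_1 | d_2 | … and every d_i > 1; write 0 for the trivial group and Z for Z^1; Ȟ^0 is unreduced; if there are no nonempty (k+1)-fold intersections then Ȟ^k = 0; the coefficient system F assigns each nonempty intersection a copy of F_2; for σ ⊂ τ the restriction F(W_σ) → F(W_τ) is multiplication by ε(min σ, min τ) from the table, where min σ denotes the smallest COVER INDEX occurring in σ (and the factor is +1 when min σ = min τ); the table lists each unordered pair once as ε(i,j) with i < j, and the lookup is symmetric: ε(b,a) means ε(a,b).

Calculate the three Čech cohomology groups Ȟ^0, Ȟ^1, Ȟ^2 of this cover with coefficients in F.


Ȟ^0(U;F) ≅ Z/2 ⊕ Z/2; Ȟ^1(U;F) ≅ 0; Ȟ^2(U;F) ≅ 0

nerve of the cover:
  W12={p4} W14={p3,p4} W24={p1,p4,p6}
  W124={p4}
C dims 4,3,1; δ0: rk_F2 2; δ1: rk_F2 1
Ȟ^0 = (4 − 2) − 0 = 2, so Ȟ^0 ≅ Z/2 ⊕ Z/2
Ȟ^1 = (3 − 1) − 2 = 0, so Ȟ^1 ≅ 0
Ȟ^2 = (1 − 0) − 1 = 0, so Ȟ^2 ≅ 0


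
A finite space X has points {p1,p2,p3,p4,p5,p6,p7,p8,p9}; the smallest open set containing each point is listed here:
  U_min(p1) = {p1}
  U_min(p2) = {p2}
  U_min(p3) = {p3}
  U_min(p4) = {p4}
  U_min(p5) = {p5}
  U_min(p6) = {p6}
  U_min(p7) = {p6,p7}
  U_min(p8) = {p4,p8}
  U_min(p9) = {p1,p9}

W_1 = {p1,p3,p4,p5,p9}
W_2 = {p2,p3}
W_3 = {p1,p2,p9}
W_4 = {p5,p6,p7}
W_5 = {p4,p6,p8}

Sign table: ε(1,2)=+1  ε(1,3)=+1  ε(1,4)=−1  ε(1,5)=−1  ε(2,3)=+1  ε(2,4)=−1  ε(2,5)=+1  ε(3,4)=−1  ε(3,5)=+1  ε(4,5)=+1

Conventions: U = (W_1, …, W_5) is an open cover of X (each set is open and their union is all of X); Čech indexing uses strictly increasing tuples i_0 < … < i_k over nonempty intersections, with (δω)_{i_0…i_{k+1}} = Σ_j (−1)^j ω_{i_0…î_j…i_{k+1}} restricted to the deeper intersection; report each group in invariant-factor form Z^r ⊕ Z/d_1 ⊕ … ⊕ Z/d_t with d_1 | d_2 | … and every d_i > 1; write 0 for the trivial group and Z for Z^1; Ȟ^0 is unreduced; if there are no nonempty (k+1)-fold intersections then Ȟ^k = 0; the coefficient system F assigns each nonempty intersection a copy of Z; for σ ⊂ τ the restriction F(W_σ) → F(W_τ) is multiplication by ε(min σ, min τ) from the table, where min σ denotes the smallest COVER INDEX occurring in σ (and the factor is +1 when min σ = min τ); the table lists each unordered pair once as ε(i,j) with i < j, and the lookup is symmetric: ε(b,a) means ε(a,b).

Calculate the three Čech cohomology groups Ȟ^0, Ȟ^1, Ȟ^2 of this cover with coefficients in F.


intersection data:
  W12={p3} W13={p1,p9} W14={p5} W15={p4} W23={p2} W45={p6}
C dims 5,6; δ0: rk 4, SNF 1^4
Ȟ^0 = (5 − 4) − 0 = 1, so Ȟ^0 ≅ Z
Ȟ^1 = (6 − 0) − 4 = 2, so Ȟ^1 ≅ Z^2
Ȟ^2 = (0 − 0) − 0 = 0, so Ȟ^2 ≅ 0

Ȟ^0 ≅ Z; Ȟ^1 ≅ Z^2; Ȟ^2 ≅ 0


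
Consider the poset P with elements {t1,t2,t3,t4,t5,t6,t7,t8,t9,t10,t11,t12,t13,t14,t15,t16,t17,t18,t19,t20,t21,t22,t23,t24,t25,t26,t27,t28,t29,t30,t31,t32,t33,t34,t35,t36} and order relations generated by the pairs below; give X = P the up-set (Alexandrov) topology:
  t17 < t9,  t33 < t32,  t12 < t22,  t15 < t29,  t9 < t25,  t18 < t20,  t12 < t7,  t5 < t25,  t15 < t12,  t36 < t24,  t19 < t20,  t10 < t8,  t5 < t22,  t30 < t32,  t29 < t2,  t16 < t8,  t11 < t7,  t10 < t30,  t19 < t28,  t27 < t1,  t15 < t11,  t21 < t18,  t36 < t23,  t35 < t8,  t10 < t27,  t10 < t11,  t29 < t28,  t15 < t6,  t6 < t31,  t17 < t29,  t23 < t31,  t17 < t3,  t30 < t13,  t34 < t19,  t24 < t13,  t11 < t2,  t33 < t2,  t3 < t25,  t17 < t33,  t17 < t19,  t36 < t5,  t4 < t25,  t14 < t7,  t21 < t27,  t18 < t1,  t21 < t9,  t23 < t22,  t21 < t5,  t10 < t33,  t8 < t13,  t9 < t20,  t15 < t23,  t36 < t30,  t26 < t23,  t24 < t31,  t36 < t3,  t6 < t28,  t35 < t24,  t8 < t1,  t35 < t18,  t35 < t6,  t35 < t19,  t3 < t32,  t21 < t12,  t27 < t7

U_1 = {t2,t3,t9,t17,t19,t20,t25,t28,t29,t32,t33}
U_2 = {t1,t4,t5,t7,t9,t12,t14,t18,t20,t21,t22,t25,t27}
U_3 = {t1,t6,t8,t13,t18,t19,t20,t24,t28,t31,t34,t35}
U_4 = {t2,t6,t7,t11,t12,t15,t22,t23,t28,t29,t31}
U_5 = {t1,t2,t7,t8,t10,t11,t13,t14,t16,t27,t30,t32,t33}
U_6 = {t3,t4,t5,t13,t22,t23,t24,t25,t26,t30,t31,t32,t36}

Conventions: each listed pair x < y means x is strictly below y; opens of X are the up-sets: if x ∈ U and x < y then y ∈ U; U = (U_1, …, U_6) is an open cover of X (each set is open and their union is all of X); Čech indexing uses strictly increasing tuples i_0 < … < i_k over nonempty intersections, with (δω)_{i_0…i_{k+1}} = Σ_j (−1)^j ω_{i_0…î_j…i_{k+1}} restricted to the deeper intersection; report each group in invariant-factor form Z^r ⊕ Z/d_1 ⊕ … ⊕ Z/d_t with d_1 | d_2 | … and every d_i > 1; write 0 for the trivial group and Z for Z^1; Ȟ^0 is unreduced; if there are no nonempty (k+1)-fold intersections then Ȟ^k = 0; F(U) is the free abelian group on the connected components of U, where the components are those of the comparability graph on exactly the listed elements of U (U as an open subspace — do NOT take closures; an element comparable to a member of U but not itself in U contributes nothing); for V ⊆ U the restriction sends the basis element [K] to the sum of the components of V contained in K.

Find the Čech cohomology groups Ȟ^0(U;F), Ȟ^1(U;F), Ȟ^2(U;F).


intersection data:
  U12={t9,t20,t25} U13={t19,t20,t28} U14={t2,t28,t29} U15={t2,t32,t33} U16={t3,t25,t32} U23={t1,t18,t20} U24={t7,t12,t22} U25={t1,t7,t14,t27} U26={t4,t5,t22,t25} U34={t6,t28,t31} U35={t1,t8,t13} U36={t13,t24,t31} U45={t2,t7,t11} U46={t22,t23,t31} U56={t13,t30,t32}
  U123={t20} U126={t25} U134={t28} U145={t2} U156={t32} U235={t1} U245={t7} U246={t22} U346={t31} U356={t13}
components per intersection:
  U1: {t2,t3,t9,t17,t19,t20,t25,t28,t29,t32,t33}
  U2: {t1,t4,t5,t7,t9,t12,t14,t18,t20,t21,t22,t25,t27}
  U3: {t1,t6,t8,t13,t18,t19,t20,t24,t28,t31,t34,t35}
  U4: {t2,t6,t7,t11,t12,t15,t22,t23,t28,t29,t31}
  U5: {t1,t2,t7,t8,t10,t11,t13,t14,t16,t27,t30,t32,t33}
  U6: {t3,t4,t5,t13,t22,t23,t24,t25,t26,t30,t31,t32,t36}
  U12: {t9,t20,t25}
  U13: {t19,t20,t28}
  U14: {t2,t28,t29}
  U15: {t2,t32,t33}
  U16: {t3,t25,t32}
  U23: {t1,t18,t20}
  U24: {t7,t12,t22}
  U25: {t1,t7,t14,t27}
  U26: {t4,t5,t22,t25}
  U34: {t6,t28,t31}
  U35: {t1,t8,t13}
  U36: {t13,t24,t31}
  U45: {t2,t7,t11}
  U46: {t22,t23,t31}
  U56: {t13,t30,t32}
  U123: {t20}
  U126: {t25}
  U134: {t28}
  U145: {t2}
  U156: {t32}
  U235: {t1}
  U245: {t7}
  U246: {t22}
  U346: {t31}
  U356: {t13}
C dims 6,15,10; δ0: rk 5, SNF 1^5; δ1: rk 10, SNF 1^9·2
Ȟ^0 = (6 − 5) − 0 = 1, so Ȟ^0 ≅ Z
Ȟ^1 = (15 − 10) − 5 = 0, so Ȟ^1 ≅ 0
Ȟ^2 = (10 − 0) − 10 = 0 plus torsion [2], so Ȟ^2 ≅ Z/2

Ȟ^0 = Z,  Ȟ^1 = 0,  Ȟ^2 = Z/2


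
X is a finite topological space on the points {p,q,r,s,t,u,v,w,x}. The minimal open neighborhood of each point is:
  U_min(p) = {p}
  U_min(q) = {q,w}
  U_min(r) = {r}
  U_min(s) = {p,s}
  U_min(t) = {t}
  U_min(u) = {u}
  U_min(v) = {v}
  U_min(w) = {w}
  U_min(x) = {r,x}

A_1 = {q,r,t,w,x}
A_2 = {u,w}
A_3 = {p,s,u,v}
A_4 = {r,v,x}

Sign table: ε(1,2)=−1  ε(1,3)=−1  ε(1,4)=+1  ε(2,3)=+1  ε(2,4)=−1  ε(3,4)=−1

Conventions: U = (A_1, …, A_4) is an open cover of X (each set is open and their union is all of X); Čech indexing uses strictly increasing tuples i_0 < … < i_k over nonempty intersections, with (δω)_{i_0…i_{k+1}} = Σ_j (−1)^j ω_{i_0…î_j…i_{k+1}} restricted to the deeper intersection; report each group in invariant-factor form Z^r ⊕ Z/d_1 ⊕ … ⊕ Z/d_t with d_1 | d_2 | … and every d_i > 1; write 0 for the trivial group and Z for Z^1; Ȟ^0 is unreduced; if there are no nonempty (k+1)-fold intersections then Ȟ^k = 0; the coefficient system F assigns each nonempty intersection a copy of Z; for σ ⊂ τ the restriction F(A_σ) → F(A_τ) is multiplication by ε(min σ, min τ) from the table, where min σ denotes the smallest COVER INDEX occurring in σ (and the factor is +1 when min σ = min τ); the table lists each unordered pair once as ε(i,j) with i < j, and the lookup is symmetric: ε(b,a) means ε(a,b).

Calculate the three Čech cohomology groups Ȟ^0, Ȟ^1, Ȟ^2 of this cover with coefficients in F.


nonempty intersections:
  A12={w} A14={r,x} A23={u} A34={v}
C dims 4,4; δ0: rk 3, SNF 1^3
Ȟ^0: (4−3)−0=1 ⇒ Z
Ȟ^1: (4−0)−3=1 ⇒ Z
Ȟ^2: (0−0)−0=0 ⇒ 0

Ȟ^0 ≅ Z; Ȟ^1 ≅ Z; Ȟ^2 ≅ 0


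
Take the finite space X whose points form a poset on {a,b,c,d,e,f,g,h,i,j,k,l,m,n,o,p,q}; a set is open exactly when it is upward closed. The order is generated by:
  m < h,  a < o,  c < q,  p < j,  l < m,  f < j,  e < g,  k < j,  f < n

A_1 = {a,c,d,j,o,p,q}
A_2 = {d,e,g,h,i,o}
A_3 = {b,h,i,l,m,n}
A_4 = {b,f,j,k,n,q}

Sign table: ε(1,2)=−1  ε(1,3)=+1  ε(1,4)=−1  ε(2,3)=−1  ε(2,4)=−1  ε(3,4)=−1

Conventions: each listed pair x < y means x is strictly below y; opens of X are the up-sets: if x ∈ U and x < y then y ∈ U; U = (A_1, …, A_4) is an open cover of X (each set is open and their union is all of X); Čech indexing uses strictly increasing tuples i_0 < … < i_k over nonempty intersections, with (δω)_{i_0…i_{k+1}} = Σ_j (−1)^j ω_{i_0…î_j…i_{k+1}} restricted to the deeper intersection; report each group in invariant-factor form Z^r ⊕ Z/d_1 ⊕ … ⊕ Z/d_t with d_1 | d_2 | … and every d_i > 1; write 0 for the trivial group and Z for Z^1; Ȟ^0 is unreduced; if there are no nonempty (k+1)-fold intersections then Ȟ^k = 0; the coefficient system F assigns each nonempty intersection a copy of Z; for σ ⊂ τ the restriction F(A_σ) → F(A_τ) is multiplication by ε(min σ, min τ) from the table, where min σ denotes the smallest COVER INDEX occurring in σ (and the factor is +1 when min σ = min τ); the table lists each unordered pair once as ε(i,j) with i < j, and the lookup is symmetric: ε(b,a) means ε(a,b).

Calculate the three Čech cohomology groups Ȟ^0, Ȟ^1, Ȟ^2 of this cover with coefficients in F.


Ȟ^0 ≅ Z,  Ȟ^1 ≅ Z,  Ȟ^2 ≅ 0

nonempty overlaps:
  A12={d,o} A14={j,q} A23={h,i} A34={b,n}
C dims 4,4; δ0: rk 3, SNF 1^3
degree 0: 4−3−0 = 1 → Ȟ^0 ≅ Z
degree 1: 4−0−3 = 1 → Ȟ^1 ≅ Z
degree 2: 0−0−0 = 0 → Ȟ^2 ≅ 0


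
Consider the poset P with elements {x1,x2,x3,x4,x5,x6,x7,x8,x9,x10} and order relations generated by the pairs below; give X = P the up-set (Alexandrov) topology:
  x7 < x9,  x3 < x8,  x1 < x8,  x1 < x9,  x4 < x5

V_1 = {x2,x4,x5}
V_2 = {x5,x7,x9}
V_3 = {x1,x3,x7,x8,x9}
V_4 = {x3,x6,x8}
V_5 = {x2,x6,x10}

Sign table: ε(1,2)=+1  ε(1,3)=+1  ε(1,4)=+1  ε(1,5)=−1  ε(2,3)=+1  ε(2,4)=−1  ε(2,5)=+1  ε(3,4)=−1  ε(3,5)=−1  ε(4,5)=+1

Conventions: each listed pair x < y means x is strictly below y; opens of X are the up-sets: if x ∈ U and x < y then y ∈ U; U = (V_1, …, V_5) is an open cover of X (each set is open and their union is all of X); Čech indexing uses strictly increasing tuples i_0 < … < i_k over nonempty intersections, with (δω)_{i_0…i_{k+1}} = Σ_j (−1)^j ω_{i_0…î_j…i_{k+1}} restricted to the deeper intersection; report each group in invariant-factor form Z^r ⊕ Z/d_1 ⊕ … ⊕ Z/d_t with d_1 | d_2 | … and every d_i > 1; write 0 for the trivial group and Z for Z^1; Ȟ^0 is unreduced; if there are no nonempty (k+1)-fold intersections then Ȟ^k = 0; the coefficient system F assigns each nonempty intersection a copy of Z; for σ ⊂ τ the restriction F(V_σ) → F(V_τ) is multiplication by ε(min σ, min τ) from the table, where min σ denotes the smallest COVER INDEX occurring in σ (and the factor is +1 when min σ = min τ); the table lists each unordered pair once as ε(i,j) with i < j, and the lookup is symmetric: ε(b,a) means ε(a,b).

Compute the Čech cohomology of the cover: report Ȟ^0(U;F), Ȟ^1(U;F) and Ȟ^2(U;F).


nerve of the cover:
  V12={x5} V15={x2} V23={x7,x9} V34={x3,x8} V45={x6}
C dims 5,5; δ0: rk 4, SNF 1^4
Ȟ^0 = (5 − 4) − 0 = 1, so Ȟ^0 ≅ Z
Ȟ^1 = (5 − 0) − 4 = 1, so Ȟ^1 ≅ Z
Ȟ^2 = (0 − 0) − 0 = 0, so Ȟ^2 ≅ 0

Ȟ^0 ≅ Z,  Ȟ^1 ≅ Z,  Ȟ^2 ≅ 0


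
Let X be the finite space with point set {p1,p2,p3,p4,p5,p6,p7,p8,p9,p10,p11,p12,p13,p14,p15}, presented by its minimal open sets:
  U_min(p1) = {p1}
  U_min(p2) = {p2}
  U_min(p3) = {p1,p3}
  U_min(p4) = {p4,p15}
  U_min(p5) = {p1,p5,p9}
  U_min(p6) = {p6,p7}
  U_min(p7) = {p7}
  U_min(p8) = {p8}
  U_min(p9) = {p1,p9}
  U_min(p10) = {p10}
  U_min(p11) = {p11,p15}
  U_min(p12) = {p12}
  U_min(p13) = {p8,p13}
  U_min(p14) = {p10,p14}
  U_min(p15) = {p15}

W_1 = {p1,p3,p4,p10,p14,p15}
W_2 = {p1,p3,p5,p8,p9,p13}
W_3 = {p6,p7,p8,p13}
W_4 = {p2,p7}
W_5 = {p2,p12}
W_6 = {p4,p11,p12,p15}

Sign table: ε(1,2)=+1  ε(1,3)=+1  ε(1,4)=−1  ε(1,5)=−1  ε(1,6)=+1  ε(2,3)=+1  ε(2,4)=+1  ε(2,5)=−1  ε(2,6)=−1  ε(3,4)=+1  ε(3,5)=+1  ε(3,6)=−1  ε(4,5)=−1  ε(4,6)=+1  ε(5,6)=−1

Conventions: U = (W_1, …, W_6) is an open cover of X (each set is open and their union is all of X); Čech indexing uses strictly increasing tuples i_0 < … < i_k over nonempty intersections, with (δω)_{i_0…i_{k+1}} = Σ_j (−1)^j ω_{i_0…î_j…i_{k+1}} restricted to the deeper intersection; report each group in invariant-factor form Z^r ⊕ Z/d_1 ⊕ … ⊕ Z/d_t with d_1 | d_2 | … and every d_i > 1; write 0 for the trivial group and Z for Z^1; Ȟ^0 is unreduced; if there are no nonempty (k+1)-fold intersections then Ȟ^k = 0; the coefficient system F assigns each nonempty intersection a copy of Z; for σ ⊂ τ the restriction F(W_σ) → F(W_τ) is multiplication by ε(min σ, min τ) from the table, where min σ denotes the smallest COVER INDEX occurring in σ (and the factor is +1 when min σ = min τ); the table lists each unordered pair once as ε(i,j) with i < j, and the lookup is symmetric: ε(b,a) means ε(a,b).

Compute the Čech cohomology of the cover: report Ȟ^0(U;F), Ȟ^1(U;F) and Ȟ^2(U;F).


Ȟ^0(U;F) ≅ Z, Ȟ^1(U;F) ≅ Z and Ȟ^2(U;F) ≅ 0

nonempty overlaps:
  W12={p1,p3} W16={p4,p15} W23={p8,p13} W34={p7} W45={p2} W56={p12}
C dims 6,6; δ0: rk 5, SNF 1^5
degree 0: 6−5−0 = 1 → Ȟ^0 ≅ Z
degree 1: 6−0−5 = 1 → Ȟ^1 ≅ Z
degree 2: 0−0−0 = 0 → Ȟ^2 ≅ 0


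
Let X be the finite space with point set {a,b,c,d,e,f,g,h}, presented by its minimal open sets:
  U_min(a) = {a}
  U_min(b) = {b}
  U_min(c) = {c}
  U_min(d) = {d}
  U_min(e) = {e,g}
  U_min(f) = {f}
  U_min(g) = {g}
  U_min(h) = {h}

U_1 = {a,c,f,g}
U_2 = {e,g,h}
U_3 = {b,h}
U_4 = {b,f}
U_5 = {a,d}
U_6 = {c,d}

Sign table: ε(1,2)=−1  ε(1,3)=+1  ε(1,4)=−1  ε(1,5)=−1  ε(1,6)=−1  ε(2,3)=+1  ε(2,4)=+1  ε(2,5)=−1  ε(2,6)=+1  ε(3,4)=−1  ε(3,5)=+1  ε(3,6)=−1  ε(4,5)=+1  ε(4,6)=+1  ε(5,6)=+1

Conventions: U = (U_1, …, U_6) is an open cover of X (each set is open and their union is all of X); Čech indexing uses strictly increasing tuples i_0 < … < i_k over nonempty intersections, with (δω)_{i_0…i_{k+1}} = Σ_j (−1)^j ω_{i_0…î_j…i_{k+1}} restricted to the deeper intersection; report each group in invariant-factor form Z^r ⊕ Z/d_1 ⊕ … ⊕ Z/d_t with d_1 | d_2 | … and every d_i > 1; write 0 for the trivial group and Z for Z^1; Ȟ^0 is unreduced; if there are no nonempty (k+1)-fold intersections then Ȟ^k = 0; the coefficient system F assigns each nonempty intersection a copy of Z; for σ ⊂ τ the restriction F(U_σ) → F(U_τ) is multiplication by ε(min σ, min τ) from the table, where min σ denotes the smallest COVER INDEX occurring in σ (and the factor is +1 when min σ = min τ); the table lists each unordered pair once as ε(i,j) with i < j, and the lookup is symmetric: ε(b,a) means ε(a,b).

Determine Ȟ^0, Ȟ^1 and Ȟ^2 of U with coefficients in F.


nonempty intersections:
  U12={g} U14={f} U15={a} U16={c} U23={h} U34={b} U56={d}
C dims 6,7; δ0: rk 6, SNF 1^5·2
Ȟ^0: (6−6)−0=0 ⇒ 0
Ȟ^1: (7−0)−6=1 plus torsion [2] ⇒ Z ⊕ Z/2
Ȟ^2: (0−0)−0=0 ⇒ 0

Ȟ^0(U;F) ≅ 0; Ȟ^1(U;F) ≅ Z ⊕ Z/2; Ȟ^2(U;F) ≅ 0


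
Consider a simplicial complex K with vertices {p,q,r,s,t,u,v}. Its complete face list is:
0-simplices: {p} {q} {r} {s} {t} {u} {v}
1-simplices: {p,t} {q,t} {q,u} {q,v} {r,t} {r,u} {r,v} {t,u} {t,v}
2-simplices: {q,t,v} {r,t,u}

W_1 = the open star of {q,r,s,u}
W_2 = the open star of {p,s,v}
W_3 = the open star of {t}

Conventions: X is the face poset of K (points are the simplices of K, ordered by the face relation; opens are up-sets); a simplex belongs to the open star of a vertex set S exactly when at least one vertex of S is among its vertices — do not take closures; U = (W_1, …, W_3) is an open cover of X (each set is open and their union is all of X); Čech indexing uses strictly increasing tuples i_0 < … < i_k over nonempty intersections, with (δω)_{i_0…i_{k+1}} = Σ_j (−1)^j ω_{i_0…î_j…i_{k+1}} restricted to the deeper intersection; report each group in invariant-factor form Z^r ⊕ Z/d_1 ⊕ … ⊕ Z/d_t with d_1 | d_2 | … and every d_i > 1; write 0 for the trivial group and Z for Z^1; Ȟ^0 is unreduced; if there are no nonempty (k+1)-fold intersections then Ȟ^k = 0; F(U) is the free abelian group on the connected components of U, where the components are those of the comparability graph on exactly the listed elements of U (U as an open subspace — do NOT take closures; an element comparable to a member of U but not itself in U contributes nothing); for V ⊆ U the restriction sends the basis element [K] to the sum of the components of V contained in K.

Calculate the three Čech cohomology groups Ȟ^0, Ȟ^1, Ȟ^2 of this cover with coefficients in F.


Ȟ^0 = Z^2, Ȟ^1 = Z^2, Ȟ^2 = 0

nonempty overlaps:
  W1={{q},{r},{s},{u},{q,t},{q,u},{q,v},{r,t},{r,u},{r,v},{t,u},{q,t,v},{r,t,u}} W2={{p},{s},{v},{p,t},{q,v},{r,v},{t,v},{q,t,v}} W3={{t},{p,t},{q,t},{r,t},{t,u},{t,v},{q,t,v},{r,t,u}}
  W12={{s},{q,v},{r,v},{q,t,v}} W13={{q,t},{r,t},{t,u},{q,t,v},{r,t,u}} W23={{p,t},{t,v},{q,t,v}}
  W123={{q,t,v}}
components per intersection:
  W1: {{q},{r},{u},{q,t},{q,u},{q,v},{r,t},{r,u},{r,v},{t,u},{q,t,v},{r,t,u}} {{s}}
  W2: {{p},{p,t}} {{s}} {{v},{q,v},{r,v},{t,v},{q,t,v}}
  W3: {{t},{p,t},{q,t},{r,t},{t,u},{t,v},{q,t,v},{r,t,u}}
  W12: {{s}} {{q,v},{q,t,v}} {{r,v}}
  W13: {{q,t},{q,t,v}} {{r,t},{t,u},{r,t,u}}
  W23: {{p,t}} {{t,v},{q,t,v}}
  W123: {{q,t,v}}
C dims 6,7,1; δ0: rk 4, SNF 1^4; δ1: rk 1, SNF 1^1
degree 0: 6−4−0 = 2 → Ȟ^0 ≅ Z^2
degree 1: 7−1−4 = 2 → Ȟ^1 ≅ Z^2
degree 2: 1−0−1 = 0 → Ȟ^2 ≅ 0


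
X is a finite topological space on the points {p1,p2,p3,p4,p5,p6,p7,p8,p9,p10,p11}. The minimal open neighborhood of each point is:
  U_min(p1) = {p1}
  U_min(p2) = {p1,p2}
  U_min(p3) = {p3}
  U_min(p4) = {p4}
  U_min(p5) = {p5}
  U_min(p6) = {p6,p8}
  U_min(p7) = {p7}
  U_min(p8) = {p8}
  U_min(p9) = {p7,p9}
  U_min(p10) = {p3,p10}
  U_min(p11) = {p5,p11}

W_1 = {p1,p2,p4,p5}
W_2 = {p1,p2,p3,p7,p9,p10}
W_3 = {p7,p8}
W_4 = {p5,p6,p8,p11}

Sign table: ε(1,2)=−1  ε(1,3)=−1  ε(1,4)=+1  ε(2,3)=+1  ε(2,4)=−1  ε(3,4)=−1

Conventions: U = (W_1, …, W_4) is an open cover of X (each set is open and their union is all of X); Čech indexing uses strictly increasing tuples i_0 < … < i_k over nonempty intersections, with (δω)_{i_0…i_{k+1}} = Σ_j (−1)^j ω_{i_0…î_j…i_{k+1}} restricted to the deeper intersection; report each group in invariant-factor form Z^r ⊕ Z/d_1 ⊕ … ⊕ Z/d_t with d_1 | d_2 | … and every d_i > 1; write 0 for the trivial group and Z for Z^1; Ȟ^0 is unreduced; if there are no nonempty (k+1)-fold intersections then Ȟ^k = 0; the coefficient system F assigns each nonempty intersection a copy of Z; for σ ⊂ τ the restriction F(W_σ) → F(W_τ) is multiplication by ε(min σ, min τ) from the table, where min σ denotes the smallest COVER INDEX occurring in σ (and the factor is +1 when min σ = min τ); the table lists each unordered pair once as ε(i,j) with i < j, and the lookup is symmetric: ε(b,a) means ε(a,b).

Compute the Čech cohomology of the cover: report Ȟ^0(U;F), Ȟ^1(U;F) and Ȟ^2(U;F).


intersection data:
  W12={p1,p2} W14={p5} W23={p7} W34={p8}
C dims 4,4; δ0: rk 3, SNF 1^3
Ȟ^0 = (4 − 3) − 0 = 1, so Ȟ^0 ≅ Z
Ȟ^1 = (4 − 0) − 3 = 1, so Ȟ^1 ≅ Z
Ȟ^2 = (0 − 0) − 0 = 0, so Ȟ^2 ≅ 0

Ȟ^0 = Z, Ȟ^1 = Z and Ȟ^2 = 0


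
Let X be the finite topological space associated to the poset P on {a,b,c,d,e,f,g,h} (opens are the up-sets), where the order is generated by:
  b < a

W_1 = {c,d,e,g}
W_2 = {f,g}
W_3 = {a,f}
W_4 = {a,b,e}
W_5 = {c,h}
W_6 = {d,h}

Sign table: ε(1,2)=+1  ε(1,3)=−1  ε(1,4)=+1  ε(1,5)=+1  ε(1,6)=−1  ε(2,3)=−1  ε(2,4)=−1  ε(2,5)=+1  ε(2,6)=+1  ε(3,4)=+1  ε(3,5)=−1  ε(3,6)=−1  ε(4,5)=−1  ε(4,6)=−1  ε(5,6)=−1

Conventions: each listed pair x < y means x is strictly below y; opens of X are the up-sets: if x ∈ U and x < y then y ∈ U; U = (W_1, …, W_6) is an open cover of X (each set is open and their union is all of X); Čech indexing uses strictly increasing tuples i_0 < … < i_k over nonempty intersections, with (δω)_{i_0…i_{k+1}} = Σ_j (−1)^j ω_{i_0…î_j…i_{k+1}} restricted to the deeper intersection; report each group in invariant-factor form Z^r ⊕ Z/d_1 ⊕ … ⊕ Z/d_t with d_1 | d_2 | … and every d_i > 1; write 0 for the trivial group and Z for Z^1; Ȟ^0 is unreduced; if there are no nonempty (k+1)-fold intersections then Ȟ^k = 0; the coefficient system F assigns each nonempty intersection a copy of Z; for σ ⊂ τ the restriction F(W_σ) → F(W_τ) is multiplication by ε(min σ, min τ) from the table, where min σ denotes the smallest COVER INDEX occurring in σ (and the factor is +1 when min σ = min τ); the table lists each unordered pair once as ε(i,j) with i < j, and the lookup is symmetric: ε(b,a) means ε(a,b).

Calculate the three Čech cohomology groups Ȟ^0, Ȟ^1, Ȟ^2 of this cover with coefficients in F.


nonempty intersections:
  W12={g} W14={e} W15={c} W16={d} W23={f} W34={a} W56={h}
C dims 6,7; δ0: rk 6, SNF 1^5·2
Ȟ^0: (6−6)−0=0 ⇒ 0
Ȟ^1: (7−0)−6=1 plus torsion [2] ⇒ Z ⊕ Z/2
Ȟ^2: (0−0)−0=0 ⇒ 0

Ȟ^0 = 0; Ȟ^1 = Z ⊕ Z/2; Ȟ^2 = 0


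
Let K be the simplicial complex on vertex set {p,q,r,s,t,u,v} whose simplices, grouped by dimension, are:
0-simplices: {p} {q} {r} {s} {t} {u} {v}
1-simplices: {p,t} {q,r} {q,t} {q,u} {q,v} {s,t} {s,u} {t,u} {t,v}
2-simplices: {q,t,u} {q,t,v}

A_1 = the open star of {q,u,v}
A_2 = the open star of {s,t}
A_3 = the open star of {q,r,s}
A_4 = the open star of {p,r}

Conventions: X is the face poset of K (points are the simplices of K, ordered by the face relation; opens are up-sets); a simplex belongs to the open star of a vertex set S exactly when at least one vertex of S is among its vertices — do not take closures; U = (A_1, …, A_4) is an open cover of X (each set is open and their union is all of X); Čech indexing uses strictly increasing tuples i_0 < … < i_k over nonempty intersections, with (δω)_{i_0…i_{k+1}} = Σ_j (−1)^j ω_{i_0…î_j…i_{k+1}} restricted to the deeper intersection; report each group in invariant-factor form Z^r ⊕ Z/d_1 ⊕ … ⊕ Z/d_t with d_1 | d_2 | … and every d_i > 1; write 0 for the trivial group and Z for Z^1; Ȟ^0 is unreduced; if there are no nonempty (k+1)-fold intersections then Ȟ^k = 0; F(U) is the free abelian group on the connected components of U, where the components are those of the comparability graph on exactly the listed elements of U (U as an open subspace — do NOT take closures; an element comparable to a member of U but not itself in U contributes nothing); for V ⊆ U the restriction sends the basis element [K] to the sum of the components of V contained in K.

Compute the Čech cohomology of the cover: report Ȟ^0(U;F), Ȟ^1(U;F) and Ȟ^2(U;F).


Ȟ^0 ≅ Z, Ȟ^1 ≅ Z and Ȟ^2 ≅ 0

nerve simplices:
  A1={{q},{u},{v},{q,r},{q,t},{q,u},{q,v},{s,u},{t,u},{t,v},{q,t,u},{q,t,v}} A2={{s},{t},{p,t},{q,t},{s,t},{s,u},{t,u},{t,v},{q,t,u},{q,t,v}} A3={{q},{r},{s},{q,r},{q,t},{q,u},{q,v},{s,t},{s,u},{q,t,u},{q,t,v}} A4={{p},{r},{p,t},{q,r}}
  A12={{q,t},{s,u},{t,u},{t,v},{q,t,u},{q,t,v}} A13={{q},{q,r},{q,t},{q,u},{q,v},{s,u},{q,t,u},{q,t,v}} A14={{q,r}} A23={{s},{q,t},{s,t},{s,u},{q,t,u},{q,t,v}} A24={{p,t}} A34={{r},{q,r}}
  A123={{q,t},{s,u},{q,t,u},{q,t,v}} A134={{q,r}}
components per intersection:
  A1: {{q},{u},{v},{q,r},{q,t},{q,u},{q,v},{s,u},{t,u},{t,v},{q,t,u},{q,t,v}}
  A2: {{s},{t},{p,t},{q,t},{s,t},{s,u},{t,u},{t,v},{q,t,u},{q,t,v}}
  A3: {{q},{r},{q,r},{q,t},{q,u},{q,v},{q,t,u},{q,t,v}} {{s},{s,t},{s,u}}
  A4: {{p},{p,t}} {{r},{q,r}}
  A12: {{q,t},{t,u},{t,v},{q,t,u},{q,t,v}} {{s,u}}
  A13: {{q},{q,r},{q,t},{q,u},{q,v},{q,t,u},{q,t,v}} {{s,u}}
  A14: {{q,r}}
  A23: {{s},{s,t},{s,u}} {{q,t},{q,t,u},{q,t,v}}
  A24: {{p,t}}
  A34: {{r},{q,r}}
  A123: {{q,t},{q,t,u},{q,t,v}} {{s,u}}
  A134: {{q,r}}
C dims 6,9,3; δ0: rk 5, SNF 1^5; δ1: rk 3, SNF 1^3
degree 0: 6−5−0 = 1 → Ȟ^0 ≅ Z
degree 1: 9−3−5 = 1 → Ȟ^1 ≅ Z
degree 2: 3−0−3 = 0 → Ȟ^2 ≅ 0


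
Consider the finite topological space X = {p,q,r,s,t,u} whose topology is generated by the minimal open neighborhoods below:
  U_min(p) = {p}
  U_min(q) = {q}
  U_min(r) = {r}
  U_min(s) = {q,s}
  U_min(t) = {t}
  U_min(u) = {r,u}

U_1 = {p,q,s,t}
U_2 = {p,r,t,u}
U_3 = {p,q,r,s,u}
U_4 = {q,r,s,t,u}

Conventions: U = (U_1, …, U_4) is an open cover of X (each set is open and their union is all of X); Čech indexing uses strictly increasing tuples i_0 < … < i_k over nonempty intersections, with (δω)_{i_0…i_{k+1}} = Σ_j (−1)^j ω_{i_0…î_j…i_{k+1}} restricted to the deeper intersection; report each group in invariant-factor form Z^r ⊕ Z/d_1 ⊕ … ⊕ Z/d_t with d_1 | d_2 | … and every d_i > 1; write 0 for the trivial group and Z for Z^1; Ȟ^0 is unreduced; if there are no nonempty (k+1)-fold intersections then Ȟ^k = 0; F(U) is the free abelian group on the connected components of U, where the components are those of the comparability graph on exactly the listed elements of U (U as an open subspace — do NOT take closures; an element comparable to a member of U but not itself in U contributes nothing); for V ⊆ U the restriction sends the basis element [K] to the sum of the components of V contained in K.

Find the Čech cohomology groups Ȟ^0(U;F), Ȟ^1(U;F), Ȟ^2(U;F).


Ȟ^0(U;F) ≅ Z^4, Ȟ^1(U;F) ≅ 0 and Ȟ^2(U;F) ≅ 0

nonempty overlaps:
  U12={p,t} U13={p,q,s} U14={q,s,t} U23={p,r,u} U24={r,t,u} U34={q,r,s,u}
  U123={p} U124={t} U134={q,s} U234={r,u}
components per intersection:
  U1: {p} {q,s} {t}
  U2: {p} {r,u} {t}
  U3: {p} {q,s} {r,u}
  U4: {q,s} {r,u} {t}
  U12: {p} {t}
  U13: {p} {q,s}
  U14: {q,s} {t}
  U23: {p} {r,u}
  U24: {r,u} {t}
  U34: {q,s} {r,u}
  U123: {p}
  U124: {t}
  U134: {q,s}
  U234: {r,u}
C dims 12,12,4; δ0: rk 8, SNF 1^8; δ1: rk 4, SNF 1^4
degree 0: 12−8−0 = 4 → Ȟ^0 ≅ Z^4
degree 1: 12−4−8 = 0 → Ȟ^1 ≅ 0
degree 2: 4−0−4 = 0 → Ȟ^2 ≅ 0


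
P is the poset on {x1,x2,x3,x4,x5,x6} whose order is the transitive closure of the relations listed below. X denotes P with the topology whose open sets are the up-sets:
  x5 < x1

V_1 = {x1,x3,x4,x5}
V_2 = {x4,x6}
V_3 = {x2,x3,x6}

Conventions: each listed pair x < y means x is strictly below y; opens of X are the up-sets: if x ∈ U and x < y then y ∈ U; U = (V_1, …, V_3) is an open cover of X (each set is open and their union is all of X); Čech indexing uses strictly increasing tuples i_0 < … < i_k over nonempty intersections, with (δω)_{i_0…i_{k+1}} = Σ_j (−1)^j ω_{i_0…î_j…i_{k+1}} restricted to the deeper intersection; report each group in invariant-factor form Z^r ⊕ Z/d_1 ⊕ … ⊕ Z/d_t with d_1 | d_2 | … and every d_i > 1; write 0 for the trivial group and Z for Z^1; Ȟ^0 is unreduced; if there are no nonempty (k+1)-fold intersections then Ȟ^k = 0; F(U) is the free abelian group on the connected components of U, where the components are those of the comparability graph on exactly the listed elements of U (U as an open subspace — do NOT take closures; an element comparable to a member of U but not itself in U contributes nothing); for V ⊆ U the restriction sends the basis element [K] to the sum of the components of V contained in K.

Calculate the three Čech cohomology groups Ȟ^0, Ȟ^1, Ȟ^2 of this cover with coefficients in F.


nerve simplices:
  V12={x4} V13={x3} V23={x6}
components per intersection:
  V1: {x1,x5} {x3} {x4}
  V2: {x4} {x6}
  V3: {x2} {x3} {x6}
  V12: {x4}
  V13: {x3}
  V23: {x6}
C dims 8,3; δ0: rk 3, SNF 1^3
degree 0: 8−3−0 = 5 → Ȟ^0 ≅ Z^5
degree 1: 3−0−3 = 0 → Ȟ^1 ≅ 0
degree 2: 0−0−0 = 0 → Ȟ^2 ≅ 0

Ȟ^0 ≅ Z^5, Ȟ^1 ≅ 0 and Ȟ^2 ≅ 0
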